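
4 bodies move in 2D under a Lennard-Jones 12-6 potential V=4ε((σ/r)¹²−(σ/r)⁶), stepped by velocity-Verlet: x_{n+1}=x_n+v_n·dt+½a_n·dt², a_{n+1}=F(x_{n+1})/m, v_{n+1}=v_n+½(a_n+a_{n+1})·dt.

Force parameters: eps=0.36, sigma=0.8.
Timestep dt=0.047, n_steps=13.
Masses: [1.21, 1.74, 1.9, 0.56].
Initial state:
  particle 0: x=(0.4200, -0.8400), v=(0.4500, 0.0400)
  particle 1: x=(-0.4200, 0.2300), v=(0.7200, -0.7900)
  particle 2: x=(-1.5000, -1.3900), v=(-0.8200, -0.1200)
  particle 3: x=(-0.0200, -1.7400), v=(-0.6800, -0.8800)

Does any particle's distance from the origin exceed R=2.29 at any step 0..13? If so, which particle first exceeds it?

yes, particle 2

step 0: x0=(0.4200, -0.8400) x1=(-0.4200, 0.2300) x2=(-1.5000, -1.3900) x3=(-0.0200, -1.7400)
step 1: x0=(0.4406, -0.8388) x1=(-0.3861, 0.1927) x2=(-1.5385, -1.3956) x3=(-0.0513, -1.7794)
step 2: x0=(0.4600, -0.8388) x1=(-0.3519, 0.1551) x2=(-1.5768, -1.4013) x3=(-0.0812, -1.8153)
step 3: x0=(0.4783, -0.8395) x1=(-0.3175, 0.1171) x2=(-1.6149, -1.4070) x3=(-0.1101, -1.8483)
step 4: x0=(0.4955, -0.8405) x1=(-0.2828, 0.0787) x2=(-1.6530, -1.4126) x3=(-0.1381, -1.8792)
step 5: x0=(0.5117, -0.8416) x1=(-0.2476, 0.0397) x2=(-1.6909, -1.4183) x3=(-0.1655, -1.9082)
step 6: x0=(0.5267, -0.8425) x1=(-0.2120, 0.0001) x2=(-1.7287, -1.4240) x3=(-0.1924, -1.9358)
step 7: x0=(0.5406, -0.8428) x1=(-0.1757, -0.0402) x2=(-1.7664, -1.4297) x3=(-0.2189, -1.9621)
step 8: x0=(0.5530, -0.8422) x1=(-0.1387, -0.0815) x2=(-1.8040, -1.4355) x3=(-0.2451, -1.9875)
step 9: x0=(0.5640, -0.8406) x1=(-0.1008, -0.1238) x2=(-1.8416, -1.4412) x3=(-0.2711, -2.0120)
step 10: x0=(0.5735, -0.8377) x1=(-0.0620, -0.1671) x2=(-1.8790, -1.4470) x3=(-0.2969, -2.0359)
step 11: x0=(0.5820, -0.8343) x1=(-0.0227, -0.2110) x2=(-1.9164, -1.4528) x3=(-0.3226, -2.0591)
step 12: x0=(0.5921, -0.8328) x1=(0.0155, -0.2537) x2=(-1.9537, -1.4586) x3=(-0.3482, -2.0817)
step 13: x0=(0.6112, -0.8406) x1=(0.0472, -0.2901) x2=(-1.9909, -1.4644) x3=(-0.3737, -2.1039)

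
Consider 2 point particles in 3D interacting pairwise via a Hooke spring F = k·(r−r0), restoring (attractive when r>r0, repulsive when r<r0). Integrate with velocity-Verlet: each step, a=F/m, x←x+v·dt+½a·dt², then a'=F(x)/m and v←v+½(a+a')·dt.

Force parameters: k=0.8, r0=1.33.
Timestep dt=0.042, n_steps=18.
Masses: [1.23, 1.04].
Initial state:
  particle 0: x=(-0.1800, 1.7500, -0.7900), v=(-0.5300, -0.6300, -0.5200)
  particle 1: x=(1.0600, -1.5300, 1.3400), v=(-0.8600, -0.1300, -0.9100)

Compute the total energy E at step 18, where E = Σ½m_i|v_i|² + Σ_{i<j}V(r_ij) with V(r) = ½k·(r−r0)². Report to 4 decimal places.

4.4810

step 0: x0=(-0.1800, 1.7500, -0.7900) x1=(1.0600, -1.5300, 1.3400)
step 1: x0=(-0.2018, 1.7223, -0.8110) x1=(1.0233, -1.5340, 1.3008)
step 2: x0=(-0.2226, 1.6920, -0.8304) x1=(0.9855, -1.5349, 1.2597)
step 3: x0=(-0.2425, 1.6593, -0.8482) x1=(0.9466, -1.5330, 1.2167)
step 4: x0=(-0.2615, 1.6241, -0.8644) x1=(0.9066, -1.5281, 1.1718)
step 5: x0=(-0.2796, 1.5866, -0.8790) x1=(0.8656, -1.5205, 1.1250)
step 6: x0=(-0.2969, 1.5467, -0.8922) x1=(0.8235, -1.5100, 1.0765)
step 7: x0=(-0.3133, 1.5045, -0.9038) x1=(0.7805, -1.4969, 1.0263)
step 8: x0=(-0.3289, 1.4601, -0.9141) x1=(0.7365, -1.4812, 0.9744)
step 9: x0=(-0.3437, 1.4135, -0.9230) x1=(0.6916, -1.4629, 0.9208)
step 10: x0=(-0.3578, 1.3649, -0.9305) x1=(0.6458, -1.4421, 0.8657)
step 11: x0=(-0.3712, 1.3143, -0.9368) x1=(0.5992, -1.4190, 0.8090)
step 12: x0=(-0.3838, 1.2618, -0.9418) x1=(0.5517, -1.3937, 0.7510)
step 13: x0=(-0.3959, 1.2075, -0.9457) x1=(0.5035, -1.3662, 0.6915)
step 14: x0=(-0.4074, 1.1515, -0.9485) x1=(0.4546, -1.3367, 0.6308)
step 15: x0=(-0.4182, 1.0938, -0.9503) x1=(0.4051, -1.3052, 0.5689)
step 16: x0=(-0.4286, 1.0346, -0.9511) x1=(0.3549, -1.2720, 0.5058)
step 17: x0=(-0.4385, 0.9741, -0.9511) x1=(0.3041, -1.2371, 0.4416)
step 18: x0=(-0.4480, 0.9122, -0.9502) x1=(0.2529, -1.2007, 0.3765)
step 0 velocities: v0=(-0.5300, -0.6300, -0.5200) v1=(-0.8600, -0.1300, -0.9100)
step 0: KE=1.4071, PE=3.0753, E=4.4825
step 18 velocities: v0=(-0.2206, -1.4872, 0.0299) v1=(-1.2259, 0.8838, -1.5603)
step 18: KE=3.8444, PE=0.6365, E=4.4810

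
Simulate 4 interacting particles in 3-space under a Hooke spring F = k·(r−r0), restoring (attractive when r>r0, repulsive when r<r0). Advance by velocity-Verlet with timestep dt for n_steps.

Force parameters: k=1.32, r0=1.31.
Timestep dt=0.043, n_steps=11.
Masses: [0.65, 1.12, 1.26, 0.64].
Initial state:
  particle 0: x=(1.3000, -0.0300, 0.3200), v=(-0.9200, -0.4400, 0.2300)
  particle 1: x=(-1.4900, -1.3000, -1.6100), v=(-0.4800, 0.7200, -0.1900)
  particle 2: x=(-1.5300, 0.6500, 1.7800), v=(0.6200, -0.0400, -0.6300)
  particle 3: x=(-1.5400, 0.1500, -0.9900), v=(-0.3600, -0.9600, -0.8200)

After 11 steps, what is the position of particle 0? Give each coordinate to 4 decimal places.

(-0.0806, -0.2822, 0.1630)

step 0: x0=(1.3000, -0.0300, 0.3200) x1=(-1.4900, -1.3000, -1.6100) x2=(-1.5300, 0.6500, 1.7800) x3=(-1.5400, 0.1500, -0.9900)
step 1: x0=(1.2508, -0.0495, 0.3278) x1=(-1.5087, -1.2665, -1.6143) x2=(-1.5017, 0.6464, 1.7484) x3=(-1.5523, 0.1086, -1.0212)
step 2: x0=(1.1829, -0.0700, 0.3311) x1=(-1.5237, -1.2281, -1.6108) x2=(-1.4703, 0.6389, 1.7081) x3=(-1.5583, 0.0672, -1.0440)
step 3: x0=(1.0970, -0.0914, 0.3299) x1=(-1.5348, -1.1853, -1.5999) x2=(-1.4361, 0.6278, 1.6591) x3=(-1.5581, 0.0264, -1.0584)
step 4: x0=(0.9940, -0.1136, 0.3240) x1=(-1.5423, -1.1384, -1.5817) x2=(-1.3995, 0.6129, 1.6019) x3=(-1.5519, -0.0136, -1.0643)
step 5: x0=(0.8752, -0.1365, 0.3135) x1=(-1.5462, -1.0879, -1.5567) x2=(-1.3607, 0.5945, 1.5367) x3=(-1.5402, -0.0522, -1.0619)
step 6: x0=(0.7420, -0.1599, 0.2984) x1=(-1.5467, -1.0342, -1.5251) x2=(-1.3201, 0.5727, 1.4639) x3=(-1.5232, -0.0892, -1.0514)
step 7: x0=(0.5960, -0.1838, 0.2790) x1=(-1.5441, -0.9777, -1.4875) x2=(-1.2781, 0.5477, 1.3841) x3=(-1.5014, -0.1243, -1.0331)
step 8: x0=(0.4389, -0.2080, 0.2553) x1=(-1.5386, -0.9189, -1.4445) x2=(-1.2350, 0.5196, 1.2978) x3=(-1.4754, -0.1570, -1.0074)
step 9: x0=(0.2724, -0.2325, 0.2279) x1=(-1.5306, -0.8583, -1.3965) x2=(-1.1913, 0.4888, 1.2056) x3=(-1.4458, -0.1873, -0.9748)
step 10: x0=(0.0986, -0.2572, 0.1969) x1=(-1.5204, -0.7964, -1.3442) x2=(-1.1473, 0.4556, 1.1082) x3=(-1.4130, -0.2148, -0.9358)
step 11: x0=(-0.0806, -0.2822, 0.1630) x1=(-1.5085, -0.7336, -1.2885) x2=(-1.1033, 0.4203, 1.0063) x3=(-1.3778, -0.2396, -0.8912)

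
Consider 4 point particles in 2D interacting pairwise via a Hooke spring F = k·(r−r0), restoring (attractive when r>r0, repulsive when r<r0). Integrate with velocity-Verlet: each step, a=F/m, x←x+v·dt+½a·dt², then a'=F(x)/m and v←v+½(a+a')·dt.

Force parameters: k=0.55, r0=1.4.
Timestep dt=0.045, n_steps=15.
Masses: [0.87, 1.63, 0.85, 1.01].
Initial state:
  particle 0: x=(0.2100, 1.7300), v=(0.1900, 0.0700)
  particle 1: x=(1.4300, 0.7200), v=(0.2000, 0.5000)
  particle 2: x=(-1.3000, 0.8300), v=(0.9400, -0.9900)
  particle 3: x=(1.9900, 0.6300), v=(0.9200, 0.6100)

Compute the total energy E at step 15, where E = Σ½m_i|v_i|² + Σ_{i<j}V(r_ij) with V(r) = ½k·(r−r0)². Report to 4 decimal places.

step 0: x0=(0.2100, 1.7300) x1=(1.4300, 0.7200) x2=(-1.3000, 0.8300) x3=(1.9900, 0.6300)
step 1: x0=(0.2188, 1.7327) x1=(1.4382, 0.7426) x2=(-1.2554, 0.7855) x3=(2.0305, 0.6576)
step 2: x0=(0.2282, 1.7346) x1=(1.4449, 0.7654) x2=(-1.2062, 0.7410) x3=(2.0691, 0.6856)
step 3: x0=(0.2382, 1.7357) x1=(1.4502, 0.7883) x2=(-1.1526, 0.6969) x3=(2.1058, 0.7139)
step 4: x0=(0.2488, 1.7359) x1=(1.4540, 0.8112) x2=(-1.0946, 0.6530) x3=(2.1405, 0.7425)
step 5: x0=(0.2600, 1.7353) x1=(1.4565, 0.8343) x2=(-1.0323, 0.6096) x3=(2.1733, 0.7714)
step 6: x0=(0.2719, 1.7340) x1=(1.4577, 0.8573) x2=(-0.9660, 0.5667) x3=(2.2041, 0.8004)
step 7: x0=(0.2844, 1.7320) x1=(1.4578, 0.8803) x2=(-0.8956, 0.5244) x3=(2.2330, 0.8296)
step 8: x0=(0.2976, 1.7292) x1=(1.4567, 0.9033) x2=(-0.8215, 0.4828) x3=(2.2598, 0.8589)
step 9: x0=(0.3115, 1.7258) x1=(1.4546, 0.9262) x2=(-0.7437, 0.4419) x3=(2.2847, 0.8883)
step 10: x0=(0.3260, 1.7217) x1=(1.4516, 0.9490) x2=(-0.6625, 0.4019) x3=(2.3077, 0.9177)
step 11: x0=(0.3411, 1.7171) x1=(1.4476, 0.9716) x2=(-0.5780, 0.3627) x3=(2.3287, 0.9471)
step 12: x0=(0.3569, 1.7119) x1=(1.4429, 0.9941) x2=(-0.4904, 0.3245) x3=(2.3479, 0.9765)
step 13: x0=(0.3733, 1.7062) x1=(1.4375, 1.0164) x2=(-0.3999, 0.2872) x3=(2.3652, 1.0057)
step 14: x0=(0.3903, 1.7001) x1=(1.4315, 1.0385) x2=(-0.3068, 0.2510) x3=(2.3808, 1.0348)
step 15: x0=(0.4079, 1.6935) x1=(1.4250, 1.0605) x2=(-0.2111, 0.2158) x3=(2.3946, 1.0636)
step 0 velocities: v0=(0.1900, 0.0700) v1=(0.2000, 0.5000) v2=(0.9400, -0.9900) v3=(0.9200, 0.6100)
step 0: KE=1.6616, PE=1.8438, E=3.5054
step 15 velocities: v0=(0.3956, -0.1495) v1=(-0.1505, 0.4847) v2=(2.1509, -0.7708) v3=(0.2895, 0.6392)
step 15: KE=2.7550, PE=0.7496, E=3.5047

3.5047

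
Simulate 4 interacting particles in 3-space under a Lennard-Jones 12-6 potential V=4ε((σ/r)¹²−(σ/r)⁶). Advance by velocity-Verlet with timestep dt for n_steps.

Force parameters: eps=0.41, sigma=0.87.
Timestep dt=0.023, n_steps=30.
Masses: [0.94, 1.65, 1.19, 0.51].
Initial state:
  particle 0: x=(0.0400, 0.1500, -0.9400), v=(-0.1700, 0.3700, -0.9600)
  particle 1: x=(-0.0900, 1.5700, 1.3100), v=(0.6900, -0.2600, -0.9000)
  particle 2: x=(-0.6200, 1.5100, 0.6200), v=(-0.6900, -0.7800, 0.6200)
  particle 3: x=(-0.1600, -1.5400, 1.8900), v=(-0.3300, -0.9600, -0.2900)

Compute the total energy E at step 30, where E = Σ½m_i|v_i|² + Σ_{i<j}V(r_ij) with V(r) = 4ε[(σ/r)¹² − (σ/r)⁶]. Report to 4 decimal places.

2.7471

step 0: x0=(0.0400, 0.1500, -0.9400) x1=(-0.0900, 1.5700, 1.3100) x2=(-0.6200, 1.5100, 0.6200) x3=(-0.1600, -1.5400, 1.8900)
step 1: x0=(0.0361, 0.1585, -0.9621) x1=(-0.0731, 1.5641, 1.2907) x2=(-0.6373, 1.4919, 0.6324) x3=(-0.1676, -1.5621, 1.8833)
step 2: x0=(0.0322, 0.1670, -0.9841) x1=(-0.0538, 1.5586, 1.2741) x2=(-0.6579, 1.4734, 0.6409) x3=(-0.1752, -1.5842, 1.8767)
step 3: x0=(0.0283, 0.1756, -1.0062) x1=(-0.0325, 1.5533, 1.2596) x2=(-0.6813, 1.4544, 0.6465) x3=(-0.1828, -1.6062, 1.8700)
step 4: x0=(0.0243, 0.1841, -1.0282) x1=(-0.0098, 1.5482, 1.2464) x2=(-0.7066, 1.4352, 0.6503) x3=(-0.1904, -1.6283, 1.8633)
step 5: x0=(0.0204, 0.1926, -1.0503) x1=(0.0135, 1.5433, 1.2339) x2=(-0.7329, 1.4158, 0.6533) x3=(-0.1980, -1.6504, 1.8566)
step 6: x0=(0.0165, 0.2012, -1.0723) x1=(0.0371, 1.5384, 1.2215) x2=(-0.7594, 1.3964, 0.6560) x3=(-0.2055, -1.6724, 1.8500)
step 7: x0=(0.0126, 0.2097, -1.0943) x1=(0.0607, 1.5334, 1.2090) x2=(-0.7859, 1.3769, 0.6588) x3=(-0.2131, -1.6945, 1.8433)
step 8: x0=(0.0086, 0.2183, -1.1163) x1=(0.0839, 1.5284, 1.1964) x2=(-0.8120, 1.3576, 0.6617) x3=(-0.2207, -1.7166, 1.8366)
step 9: x0=(0.0047, 0.2269, -1.1383) x1=(0.1069, 1.5234, 1.1836) x2=(-0.8378, 1.3383, 0.6650) x3=(-0.2283, -1.7386, 1.8299)
step 10: x0=(0.0007, 0.2354, -1.1603) x1=(0.1296, 1.5183, 1.1707) x2=(-0.8630, 1.3190, 0.6684) x3=(-0.2359, -1.7607, 1.8232)
step 11: x0=(-0.0032, 0.2440, -1.1823) x1=(0.1520, 1.5132, 1.1576) x2=(-0.8879, 1.2999, 0.6721) x3=(-0.2435, -1.7827, 1.8166)
step 12: x0=(-0.0071, 0.2526, -1.2043) x1=(0.1741, 1.5079, 1.1443) x2=(-0.9124, 1.2808, 0.6759) x3=(-0.2511, -1.8048, 1.8099)
step 13: x0=(-0.0111, 0.2611, -1.2263) x1=(0.1960, 1.5027, 1.1310) x2=(-0.9366, 1.2618, 0.6799) x3=(-0.2587, -1.8268, 1.8032)
step 14: x0=(-0.0150, 0.2697, -1.2482) x1=(0.2177, 1.4974, 1.1176) x2=(-0.9605, 1.2429, 0.6840) x3=(-0.2663, -1.8489, 1.7965)
step 15: x0=(-0.0190, 0.2783, -1.2702) x1=(0.2391, 1.4920, 1.1041) x2=(-0.9841, 1.2240, 0.6882) x3=(-0.2739, -1.8709, 1.7898)
step 16: x0=(-0.0229, 0.2869, -1.2921) x1=(0.2605, 1.4866, 1.0905) x2=(-1.0075, 1.2052, 0.6924) x3=(-0.2814, -1.8930, 1.7831)
step 17: x0=(-0.0269, 0.2955, -1.3141) x1=(0.2817, 1.4812, 1.0769) x2=(-1.0307, 1.1864, 0.6967) x3=(-0.2890, -1.9150, 1.7764)
step 18: x0=(-0.0308, 0.3041, -1.3360) x1=(0.3028, 1.4758, 1.0633) x2=(-1.0538, 1.1676, 0.7010) x3=(-0.2966, -1.9371, 1.7697)
step 19: x0=(-0.0348, 0.3127, -1.3579) x1=(0.3238, 1.4703, 1.0497) x2=(-1.0767, 1.1488, 0.7054) x3=(-0.3042, -1.9591, 1.7631)
step 20: x0=(-0.0388, 0.3213, -1.3798) x1=(0.3447, 1.4648, 1.0360) x2=(-1.0996, 1.1301, 0.7098) x3=(-0.3118, -1.9811, 1.7564)
step 21: x0=(-0.0427, 0.3299, -1.4018) x1=(0.3656, 1.4593, 1.0223) x2=(-1.1223, 1.1114, 0.7142) x3=(-0.3194, -2.0032, 1.7497)
step 22: x0=(-0.0467, 0.3385, -1.4237) x1=(0.3864, 1.4538, 1.0086) x2=(-1.1450, 1.0927, 0.7186) x3=(-0.3270, -2.0252, 1.7430)
step 23: x0=(-0.0506, 0.3471, -1.4456) x1=(0.4071, 1.4483, 0.9949) x2=(-1.1676, 1.0741, 0.7230) x3=(-0.3346, -2.0472, 1.7363)
step 24: x0=(-0.0546, 0.3557, -1.4675) x1=(0.4278, 1.4428, 0.9812) x2=(-1.1902, 1.0554, 0.7275) x3=(-0.3422, -2.0693, 1.7296)
step 25: x0=(-0.0586, 0.3643, -1.4894) x1=(0.4485, 1.4372, 0.9675) x2=(-1.2127, 1.0367, 0.7319) x3=(-0.3498, -2.0913, 1.7229)
step 26: x0=(-0.0625, 0.3729, -1.5113) x1=(0.4692, 1.4317, 0.9538) x2=(-1.2351, 1.0181, 0.7364) x3=(-0.3574, -2.1133, 1.7162)
step 27: x0=(-0.0665, 0.3815, -1.5331) x1=(0.4898, 1.4261, 0.9401) x2=(-1.2575, 0.9995, 0.7408) x3=(-0.3649, -2.1354, 1.7095)
step 28: x0=(-0.0705, 0.3902, -1.5550) x1=(0.5104, 1.4206, 0.9263) x2=(-1.2799, 0.9808, 0.7453) x3=(-0.3725, -2.1574, 1.7028)
step 29: x0=(-0.0744, 0.3988, -1.5769) x1=(0.5310, 1.4150, 0.9126) x2=(-1.3023, 0.9622, 0.7497) x3=(-0.3801, -2.1794, 1.6961)
step 30: x0=(-0.0784, 0.4074, -1.5988) x1=(0.5516, 1.4095, 0.8989) x2=(-1.3247, 0.9436, 0.7542) x3=(-0.3877, -2.2014, 1.6894)
step 0 velocities: v0=(-0.1700, 0.3700, -0.9600) v1=(0.6900, -0.2600, -0.9000) v2=(-0.6900, -0.7800, 0.6200) v3=(-0.3300, -0.9600, -0.2900)
step 0: KE=2.7861, PE=-0.0340, E=2.7521
step 30 velocities: v0=(-0.1726, 0.3747, -0.9510) v1=(0.8945, -0.2421, -0.5972) v2=(-0.9714, -0.8095, 0.1935) v3=(-0.3301, -0.9576, -0.2911)
step 30: KE=2.7646, PE=-0.0175, E=2.7471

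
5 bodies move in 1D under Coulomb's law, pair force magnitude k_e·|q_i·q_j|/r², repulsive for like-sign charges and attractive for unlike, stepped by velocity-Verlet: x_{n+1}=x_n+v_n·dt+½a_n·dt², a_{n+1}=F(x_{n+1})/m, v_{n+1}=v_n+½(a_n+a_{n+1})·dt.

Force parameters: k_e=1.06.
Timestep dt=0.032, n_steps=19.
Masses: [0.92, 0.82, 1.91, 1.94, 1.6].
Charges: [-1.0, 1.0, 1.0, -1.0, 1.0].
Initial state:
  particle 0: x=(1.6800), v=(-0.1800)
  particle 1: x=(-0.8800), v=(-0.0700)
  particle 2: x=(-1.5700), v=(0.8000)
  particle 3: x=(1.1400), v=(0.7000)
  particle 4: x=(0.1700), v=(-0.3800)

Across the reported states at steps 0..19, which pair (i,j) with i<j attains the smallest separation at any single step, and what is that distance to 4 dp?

step 0: x0=(1.6800) x1=(-0.8800) x2=(-1.5700) x3=(1.1400) x4=(0.1700)
step 1: x0=(1.6759) x1=(-0.8812) x2=(-1.5450) x3=(1.1610) x4=(0.1588)
step 2: x0=(1.6754) x1=(-0.8801) x2=(-1.5214) x3=(1.1792) x4=(0.1494)
step 3: x0=(1.6789) x1=(-0.8765) x2=(-1.4992) x3=(1.1943) x4=(0.1418)
step 4: x0=(1.6866) x1=(-0.8702) x2=(-1.4786) x3=(1.2064) x4=(0.1360)
step 5: x0=(1.6986) x1=(-0.8612) x2=(-1.4596) x3=(1.2153) x4=(0.1320)
step 6: x0=(1.7149) x1=(-0.8493) x2=(-1.4423) x3=(1.2212) x4=(0.1299)
step 7: x0=(1.7353) x1=(-0.8345) x2=(-1.4266) x3=(1.2241) x4=(0.1295)
step 8: x0=(1.7595) x1=(-0.8169) x2=(-1.4127) x3=(1.2241) x4=(0.1310)
step 9: x0=(1.7870) x1=(-0.7965) x2=(-1.4005) x3=(1.2215) x4=(0.1344)
step 10: x0=(1.8175) x1=(-0.7734) x2=(-1.3900) x3=(1.2165) x4=(0.1396)
step 11: x0=(1.8506) x1=(-0.7480) x2=(-1.3810) x3=(1.2092) x4=(0.1468)
step 12: x0=(1.8858) x1=(-0.7203) x2=(-1.3736) x3=(1.1999) x4=(0.1560)
step 13: x0=(1.9228) x1=(-0.6907) x2=(-1.3676) x3=(1.1886) x4=(0.1671)
step 14: x0=(1.9614) x1=(-0.6595) x2=(-1.3630) x3=(1.1755) x4=(0.1804)
step 15: x0=(2.0013) x1=(-0.6268) x2=(-1.3596) x3=(1.1606) x4=(0.1958)
step 16: x0=(2.0421) x1=(-0.5931) x2=(-1.3573) x3=(1.1441) x4=(0.2134)
step 17: x0=(2.0838) x1=(-0.5585) x2=(-1.3561) x3=(1.1260) x4=(0.2333)
step 18: x0=(2.1262) x1=(-0.5232) x2=(-1.3559) x3=(1.1063) x4=(0.2557)
step 19: x0=(2.1691) x1=(-0.4876) x2=(-1.3566) x3=(1.0850) x4=(0.2805)

pair (0,3), distance 0.4802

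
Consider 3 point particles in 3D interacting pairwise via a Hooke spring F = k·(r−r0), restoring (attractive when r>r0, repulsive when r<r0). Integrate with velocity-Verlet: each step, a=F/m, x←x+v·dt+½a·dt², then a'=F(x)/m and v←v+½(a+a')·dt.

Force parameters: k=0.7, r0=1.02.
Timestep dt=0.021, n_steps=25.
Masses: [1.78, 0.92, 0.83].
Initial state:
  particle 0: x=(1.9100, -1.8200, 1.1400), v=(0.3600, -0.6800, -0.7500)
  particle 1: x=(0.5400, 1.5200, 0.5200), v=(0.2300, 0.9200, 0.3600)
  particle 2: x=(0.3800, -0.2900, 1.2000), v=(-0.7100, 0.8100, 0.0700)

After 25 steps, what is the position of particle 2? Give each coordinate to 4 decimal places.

step 0: x0=(1.9100, -1.8200, 1.1400) x1=(0.5400, 1.5200, 0.5200) x2=(0.3800, -0.2900, 1.2000)
step 1: x0=(1.9174, -1.8340, 1.1242) x1=(0.5450, 1.5388, 0.5277) x2=(0.3653, -0.2730, 1.2014)
step 2: x0=(1.9245, -1.8474, 1.1084) x1=(0.5503, 1.5564, 0.5356) x2=(0.3509, -0.2560, 1.2027)
step 3: x0=(1.9313, -1.8603, 1.0924) x1=(0.5559, 1.5730, 0.5438) x2=(0.3368, -0.2389, 1.2038)
step 4: x0=(1.9377, -1.8726, 1.0765) x1=(0.5618, 1.5884, 0.5522) x2=(0.3231, -0.2219, 1.2048)
step 5: x0=(1.9438, -1.8842, 1.0604) x1=(0.5679, 1.6027, 0.5609) x2=(0.3098, -0.2049, 1.2057)
step 6: x0=(1.9496, -1.8953, 1.0444) x1=(0.5744, 1.6158, 0.5698) x2=(0.2969, -0.1880, 1.2064)
step 7: x0=(1.9550, -1.9057, 1.0282) x1=(0.5812, 1.6278, 0.5789) x2=(0.2844, -0.1711, 1.2069)
step 8: x0=(1.9601, -1.9156, 1.0121) x1=(0.5883, 1.6387, 0.5882) x2=(0.2723, -0.1542, 1.2073)
step 9: x0=(1.9649, -1.9247, 0.9959) x1=(0.5956, 1.6484, 0.5977) x2=(0.2606, -0.1374, 1.2076)
step 10: x0=(1.9693, -1.9333, 0.9797) x1=(0.6033, 1.6569, 0.6074) x2=(0.2493, -0.1207, 1.2077)
step 11: x0=(1.9733, -1.9412, 0.9634) x1=(0.6112, 1.6642, 0.6173) x2=(0.2385, -0.1041, 1.2077)
step 12: x0=(1.9770, -1.9485, 0.9471) x1=(0.6194, 1.6704, 0.6274) x2=(0.2282, -0.0876, 1.2075)
step 13: x0=(1.9803, -1.9551, 0.9309) x1=(0.6279, 1.6755, 0.6376) x2=(0.2183, -0.0712, 1.2071)
step 14: x0=(1.9833, -1.9610, 0.9146) x1=(0.6366, 1.6793, 0.6480) x2=(0.2088, -0.0550, 1.2066)
step 15: x0=(1.9859, -1.9663, 0.8983) x1=(0.6457, 1.6820, 0.6586) x2=(0.1999, -0.0389, 1.2059)
step 16: x0=(1.9882, -1.9709, 0.8820) x1=(0.6549, 1.6836, 0.6692) x2=(0.1914, -0.0229, 1.2051)
step 17: x0=(1.9901, -1.9748, 0.8657) x1=(0.6645, 1.6839, 0.6801) x2=(0.1834, -0.0071, 1.2041)
step 18: x0=(1.9916, -1.9781, 0.8494) x1=(0.6743, 1.6831, 0.6910) x2=(0.1759, 0.0085, 1.2029)
step 19: x0=(1.9928, -1.9806, 0.8332) x1=(0.6843, 1.6812, 0.7021) x2=(0.1689, 0.0240, 1.2016)
step 20: x0=(1.9936, -1.9825, 0.8169) x1=(0.6946, 1.6781, 0.7133) x2=(0.1624, 0.0392, 1.2001)
step 21: x0=(1.9940, -1.9837, 0.8007) x1=(0.7052, 1.6739, 0.7245) x2=(0.1565, 0.0543, 1.1984)
step 22: x0=(1.9941, -1.9842, 0.7846) x1=(0.7160, 1.6685, 0.7359) x2=(0.1510, 0.0691, 1.1966)
step 23: x0=(1.9938, -1.9840, 0.7685) x1=(0.7270, 1.6620, 0.7473) x2=(0.1461, 0.0836, 1.1945)
step 24: x0=(1.9931, -1.9831, 0.7524) x1=(0.7383, 1.6544, 0.7588) x2=(0.1417, 0.0980, 1.1924)
step 25: x0=(1.9921, -1.9815, 0.7363) x1=(0.7497, 1.6457, 0.7703) x2=(0.1379, 0.1120, 1.1900)

(0.1379, 0.1120, 1.1900)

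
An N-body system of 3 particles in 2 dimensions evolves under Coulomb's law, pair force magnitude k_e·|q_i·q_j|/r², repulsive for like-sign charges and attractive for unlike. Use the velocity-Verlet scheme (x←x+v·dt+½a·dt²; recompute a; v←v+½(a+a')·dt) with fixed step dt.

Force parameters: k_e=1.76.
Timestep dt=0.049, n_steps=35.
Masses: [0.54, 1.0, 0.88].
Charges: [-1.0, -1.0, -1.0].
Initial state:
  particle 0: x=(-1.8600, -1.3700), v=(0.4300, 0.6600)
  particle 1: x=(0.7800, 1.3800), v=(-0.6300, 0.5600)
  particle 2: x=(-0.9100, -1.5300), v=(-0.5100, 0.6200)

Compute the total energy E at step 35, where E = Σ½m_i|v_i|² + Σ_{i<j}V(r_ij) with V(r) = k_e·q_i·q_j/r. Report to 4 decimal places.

step 0: x0=(-1.8600, -1.3700) x1=(0.7800, 1.3800) x2=(-0.9100, -1.5300)
step 1: x0=(-1.8433, -1.3372) x1=(0.7493, 1.4077) x2=(-0.9325, -1.5002)
step 2: x0=(-1.8359, -1.3031) x1=(0.7190, 1.4360) x2=(-0.9498, -1.4718)
step 3: x0=(-1.8384, -1.2676) x1=(0.6891, 1.4647) x2=(-0.9614, -1.4449)
step 4: x0=(-1.8508, -1.2307) x1=(0.6596, 1.4941) x2=(-0.9674, -1.4195)
step 5: x0=(-1.8730, -1.1921) x1=(0.6305, 1.5240) x2=(-0.9679, -1.3957)
step 6: x0=(-1.9045, -1.1520) x1=(0.6018, 1.5545) x2=(-0.9631, -1.3736)
step 7: x0=(-1.9445, -1.1104) x1=(0.5735, 1.5855) x2=(-0.9535, -1.3530)
step 8: x0=(-1.9922, -1.0674) x1=(0.5456, 1.6171) x2=(-0.9396, -1.3339)
step 9: x0=(-2.0467, -1.0232) x1=(0.5180, 1.6493) x2=(-0.9220, -1.3161)
step 10: x0=(-2.1072, -0.9779) x1=(0.4909, 1.6820) x2=(-0.9011, -1.2997)
step 11: x0=(-2.1730, -0.9318) x1=(0.4641, 1.7153) x2=(-0.8775, -1.2845)
step 12: x0=(-2.2434, -0.8849) x1=(0.4377, 1.7492) x2=(-0.8514, -1.2703)
step 13: x0=(-2.3177, -0.8374) x1=(0.4116, 1.7837) x2=(-0.8234, -1.2572)
step 14: x0=(-2.3956, -0.7894) x1=(0.3860, 1.8187) x2=(-0.7935, -1.2451)
step 15: x0=(-2.4766, -0.7410) x1=(0.3606, 1.8543) x2=(-0.7622, -1.2338)
step 16: x0=(-2.5603, -0.6923) x1=(0.3357, 1.8904) x2=(-0.7295, -1.2234)
step 17: x0=(-2.6465, -0.6433) x1=(0.3110, 1.9271) x2=(-0.6958, -1.2138)
step 18: x0=(-2.7350, -0.5941) x1=(0.2867, 1.9644) x2=(-0.6610, -1.2049)
step 19: x0=(-2.8253, -0.5448) x1=(0.2627, 2.0022) x2=(-0.6254, -1.1967)
step 20: x0=(-2.9175, -0.4953) x1=(0.2390, 2.0405) x2=(-0.5891, -1.1892)
step 21: x0=(-3.0114, -0.4458) x1=(0.2156, 2.0794) x2=(-0.5520, -1.1823)
step 22: x0=(-3.1067, -0.3963) x1=(0.1925, 2.1188) x2=(-0.5144, -1.1761)
step 23: x0=(-3.2034, -0.3467) x1=(0.1696, 2.1587) x2=(-0.4762, -1.1705)
step 24: x0=(-3.3014, -0.2970) x1=(0.1470, 2.1991) x2=(-0.4376, -1.1654)
step 25: x0=(-3.4006, -0.2474) x1=(0.1247, 2.2400) x2=(-0.3985, -1.1609)
step 26: x0=(-3.5009, -0.1978) x1=(0.1026, 2.2814) x2=(-0.3590, -1.1570)
step 27: x0=(-3.6022, -0.1482) x1=(0.0807, 2.3232) x2=(-0.3191, -1.1536)
step 28: x0=(-3.7045, -0.0987) x1=(0.0591, 2.3655) x2=(-0.2788, -1.1507)
step 29: x0=(-3.8077, -0.0491) x1=(0.0377, 2.4083) x2=(-0.2383, -1.1483)
step 30: x0=(-3.9118, 0.0003) x1=(0.0164, 2.4515) x2=(-0.1975, -1.1463)
step 31: x0=(-4.0166, 0.0498) x1=(-0.0046, 2.4952) x2=(-0.1563, -1.1448)
step 32: x0=(-4.1222, 0.0992) x1=(-0.0255, 2.5392) x2=(-0.1149, -1.1438)
step 33: x0=(-4.2286, 0.1486) x1=(-0.0462, 2.5837) x2=(-0.0733, -1.1432)
step 34: x0=(-4.3356, 0.1979) x1=(-0.0668, 2.6285) x2=(-0.0314, -1.1431)
step 35: x0=(-4.4432, 0.2471) x1=(-0.0872, 2.6738) x2=(0.0107, -1.1433)
step 0 velocities: v0=(0.4300, 0.6600) v1=(-0.6300, 0.5600) v2=(-0.5100, 0.6200)
step 0: KE=0.8064, PE=2.8116, E=3.6180
step 35 velocities: v0=(-2.2035, 1.0050) v1=(-0.4150, 0.9271) v2=(0.8617, -0.0089)
step 35: KE=2.4263, PE=1.1911, E=3.6174

3.6174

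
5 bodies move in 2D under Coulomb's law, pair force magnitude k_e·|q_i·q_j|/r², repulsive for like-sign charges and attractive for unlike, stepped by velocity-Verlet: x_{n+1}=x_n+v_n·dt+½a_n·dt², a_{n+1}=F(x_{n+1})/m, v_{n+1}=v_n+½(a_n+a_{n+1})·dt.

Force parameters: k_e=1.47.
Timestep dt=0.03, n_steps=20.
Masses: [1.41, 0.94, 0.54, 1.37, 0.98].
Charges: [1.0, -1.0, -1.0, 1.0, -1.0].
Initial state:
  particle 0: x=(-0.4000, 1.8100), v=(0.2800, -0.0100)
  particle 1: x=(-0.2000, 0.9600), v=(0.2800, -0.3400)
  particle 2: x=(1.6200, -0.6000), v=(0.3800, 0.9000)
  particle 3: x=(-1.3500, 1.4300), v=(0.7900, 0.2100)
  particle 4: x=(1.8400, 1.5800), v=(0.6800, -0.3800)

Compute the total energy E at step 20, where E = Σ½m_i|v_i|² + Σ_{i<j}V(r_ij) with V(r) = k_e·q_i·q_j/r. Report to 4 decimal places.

-0.2932

step 0: x0=(-0.4000, 1.8100) x1=(-0.2000, 0.9600) x2=(1.6200, -0.6000) x3=(-1.3500, 1.4300) x4=(1.8400, 1.5800)
step 1: x0=(-0.3909, 1.8092) x1=(-0.1925, 0.9509) x2=(1.6314, -0.5732) x3=(-1.3264, 1.4360) x4=(1.8604, 1.5688)
step 2: x0=(-0.3805, 1.8075) x1=(-0.1867, 0.9440) x2=(1.6427, -0.5470) x3=(-1.3029, 1.4413) x4=(1.8806, 1.5580)
step 3: x0=(-0.3686, 1.8049) x1=(-0.1827, 0.9393) x2=(1.6540, -0.5213) x3=(-1.2795, 1.4460) x4=(1.9008, 1.5476)
step 4: x0=(-0.3554, 1.8014) x1=(-0.1803, 0.9369) x2=(1.6652, -0.4961) x3=(-1.2564, 1.4500) x4=(1.9209, 1.5376)
step 5: x0=(-0.3407, 1.7969) x1=(-0.1798, 0.9367) x2=(1.6764, -0.4714) x3=(-1.2334, 1.4533) x4=(1.9410, 1.5280)
step 6: x0=(-0.3246, 1.7916) x1=(-0.1810, 0.9389) x2=(1.6875, -0.4473) x3=(-1.2106, 1.4559) x4=(1.9609, 1.5189)
step 7: x0=(-0.3071, 1.7852) x1=(-0.1839, 0.9435) x2=(1.6986, -0.4238) x3=(-1.1880, 1.4577) x4=(1.9808, 1.5102)
step 8: x0=(-0.2881, 1.7779) x1=(-0.1886, 0.9505) x2=(1.7095, -0.4009) x3=(-1.1656, 1.4587) x4=(2.0006, 1.5019)
step 9: x0=(-0.2677, 1.7695) x1=(-0.1950, 0.9603) x2=(1.7204, -0.3785) x3=(-1.1434, 1.4590) x4=(2.0204, 1.4941)
step 10: x0=(-0.2460, 1.7599) x1=(-0.2032, 0.9728) x2=(1.7311, -0.3568) x3=(-1.1213, 1.4584) x4=(2.0401, 1.4868)
step 11: x0=(-0.2228, 1.7491) x1=(-0.2131, 0.9882) x2=(1.7418, -0.3357) x3=(-1.0994, 1.4570) x4=(2.0596, 1.4799)
step 12: x0=(-0.1983, 1.7369) x1=(-0.2247, 1.0068) x2=(1.7522, -0.3152) x3=(-1.0774, 1.4548) x4=(2.0792, 1.4735)
step 13: x0=(-0.1726, 1.7231) x1=(-0.2381, 1.0289) x2=(1.7625, -0.2953) x3=(-1.0555, 1.4517) x4=(2.0986, 1.4676)
step 14: x0=(-0.1458, 1.7077) x1=(-0.2531, 1.0547) x2=(1.7726, -0.2761) x3=(-1.0335, 1.4477) x4=(2.1179, 1.4622)
step 15: x0=(-0.1180, 1.6903) x1=(-0.2697, 1.0846) x2=(1.7825, -0.2575) x3=(-1.0112, 1.4427) x4=(2.1372, 1.4572)
step 16: x0=(-0.0894, 1.6708) x1=(-0.2877, 1.1189) x2=(1.7922, -0.2396) x3=(-0.9886, 1.4368) x4=(2.1564, 1.4528)
step 17: x0=(-0.0605, 1.6489) x1=(-0.3069, 1.1582) x2=(1.8015, -0.2223) x3=(-0.9653, 1.4299) x4=(2.1755, 1.4488)
step 18: x0=(-0.0316, 1.6244) x1=(-0.3269, 1.2029) x2=(1.8106, -0.2057) x3=(-0.9413, 1.4219) x4=(2.1945, 1.4453)
step 19: x0=(-0.0034, 1.5971) x1=(-0.3475, 1.2531) x2=(1.8193, -0.1897) x3=(-0.9160, 1.4129) x4=(2.2134, 1.4424)
step 20: x0=(0.0234, 1.5670) x1=(-0.3681, 1.3086) x2=(1.8276, -0.1744) x3=(-0.8889, 1.4029) x4=(2.2323, 1.4399)
step 0 velocities: v0=(0.2800, -0.0100) v1=(0.2800, -0.3400) v2=(0.3800, 0.9000) v3=(0.7900, 0.2100) v4=(0.6800, -0.3800)
step 0: KE=1.1593, PE=-1.4456, E=-0.2864
step 20 velocities: v0=(0.8552, -1.0388) v1=(-0.6865, 1.9281) v2=(0.2705, 0.4992) v3=(0.9429, -0.3484) v4=(0.6261, -0.0739)
step 20: KE=4.2190, PE=-4.5122, E=-0.2932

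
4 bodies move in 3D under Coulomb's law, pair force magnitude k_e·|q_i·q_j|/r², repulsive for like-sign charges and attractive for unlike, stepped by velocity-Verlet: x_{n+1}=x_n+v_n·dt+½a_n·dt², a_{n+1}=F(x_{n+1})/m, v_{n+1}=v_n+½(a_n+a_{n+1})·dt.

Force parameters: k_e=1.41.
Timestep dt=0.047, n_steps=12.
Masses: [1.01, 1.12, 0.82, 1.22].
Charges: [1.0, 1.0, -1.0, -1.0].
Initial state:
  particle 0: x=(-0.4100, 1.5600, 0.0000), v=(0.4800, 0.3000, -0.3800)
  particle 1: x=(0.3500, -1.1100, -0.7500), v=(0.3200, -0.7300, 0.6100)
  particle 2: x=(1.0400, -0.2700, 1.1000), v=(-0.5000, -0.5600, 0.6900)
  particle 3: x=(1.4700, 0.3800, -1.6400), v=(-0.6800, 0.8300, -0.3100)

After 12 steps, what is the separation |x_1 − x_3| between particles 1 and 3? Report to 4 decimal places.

step 0: x0=(-0.4100, 1.5600, 0.0000) x1=(0.3500, -1.1100, -0.7500) x2=(1.0400, -0.2700, 1.1000) x3=(1.4700, 0.3800, -1.6400)
step 1: x0=(-0.3872, 1.5740, -0.0178) x1=(0.3654, -1.1441, -0.7213) x2=(1.0162, -0.2963, 1.1322) x3=(1.4378, 0.4189, -1.6545)
step 2: x0=(-0.3640, 1.5879, -0.0356) x1=(0.3813, -1.1778, -0.6923) x2=(0.9917, -0.3227, 1.1638) x3=(1.4051, 0.4576, -1.6688)
step 3: x0=(-0.3404, 1.6016, -0.0534) x1=(0.3978, -1.2112, -0.6632) x2=(0.9667, -0.3491, 1.1949) x3=(1.3719, 0.4961, -1.6829)
step 4: x0=(-0.3163, 1.6151, -0.0712) x1=(0.4148, -1.2441, -0.6339) x2=(0.9411, -0.3756, 1.2254) x3=(1.3384, 0.5345, -1.6969)
step 5: x0=(-0.2918, 1.6284, -0.0890) x1=(0.4322, -1.2767, -0.6044) x2=(0.9150, -0.4022, 1.2553) x3=(1.3043, 0.5727, -1.7106)
step 6: x0=(-0.2669, 1.6415, -0.1069) x1=(0.4500, -1.3088, -0.5745) x2=(0.8885, -0.4288, 1.2845) x3=(1.2699, 0.6108, -1.7240)
step 7: x0=(-0.2416, 1.6544, -0.1248) x1=(0.4682, -1.3406, -0.5445) x2=(0.8615, -0.4556, 1.3130) x3=(1.2351, 0.6487, -1.7372)
step 8: x0=(-0.2159, 1.6671, -0.1429) x1=(0.4867, -1.3721, -0.5141) x2=(0.8341, -0.4824, 1.3409) x3=(1.2000, 0.6866, -1.7501)
step 9: x0=(-0.1897, 1.6796, -0.1611) x1=(0.5056, -1.4031, -0.4834) x2=(0.8064, -0.5094, 1.3681) x3=(1.1644, 0.7245, -1.7627)
step 10: x0=(-0.1632, 1.6918, -0.1795) x1=(0.5247, -1.4338, -0.4524) x2=(0.7783, -0.5365, 1.3945) x3=(1.1285, 0.7623, -1.7750)
step 11: x0=(-0.1362, 1.7038, -0.1980) x1=(0.5440, -1.4642, -0.4210) x2=(0.7499, -0.5638, 1.4202) x3=(1.0922, 0.8000, -1.7869)
step 12: x0=(-0.1089, 1.7155, -0.2168) x1=(0.5635, -1.4942, -0.3892) x2=(0.7213, -0.5913, 1.4451) x3=(1.0556, 0.8378, -1.7985)

2.7689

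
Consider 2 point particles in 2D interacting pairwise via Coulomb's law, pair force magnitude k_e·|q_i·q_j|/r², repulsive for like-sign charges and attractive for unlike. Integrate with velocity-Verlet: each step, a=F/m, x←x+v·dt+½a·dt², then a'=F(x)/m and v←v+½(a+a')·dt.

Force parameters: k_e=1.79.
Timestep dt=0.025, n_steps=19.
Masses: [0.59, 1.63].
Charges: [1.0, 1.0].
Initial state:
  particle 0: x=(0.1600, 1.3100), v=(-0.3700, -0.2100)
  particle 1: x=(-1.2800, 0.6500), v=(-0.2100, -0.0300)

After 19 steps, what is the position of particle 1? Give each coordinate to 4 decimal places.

(-1.4250, 0.6155)

step 0: x0=(0.1600, 1.3100) x1=(-1.2800, 0.6500)
step 1: x0=(0.1511, 1.3049) x1=(-1.2854, 0.6492)
step 2: x0=(0.1429, 1.3001) x1=(-1.2910, 0.6483)
step 3: x0=(0.1354, 1.2957) x1=(-1.2969, 0.6472)
step 4: x0=(0.1285, 1.2915) x1=(-1.3030, 0.6461)
step 5: x0=(0.1224, 1.2877) x1=(-1.3094, 0.6448)
step 6: x0=(0.1170, 1.2842) x1=(-1.3160, 0.6434)
step 7: x0=(0.1123, 1.2810) x1=(-1.3229, 0.6419)
step 8: x0=(0.1083, 1.2781) x1=(-1.3301, 0.6403)
step 9: x0=(0.1050, 1.2755) x1=(-1.3375, 0.6386)
step 10: x0=(0.1024, 1.2733) x1=(-1.3451, 0.6368)
step 11: x0=(0.1004, 1.2713) x1=(-1.3530, 0.6349)
step 12: x0=(0.0992, 1.2696) x1=(-1.3612, 0.6328)
step 13: x0=(0.0987, 1.2683) x1=(-1.3696, 0.6306)
step 14: x0=(0.0988, 1.2672) x1=(-1.3782, 0.6284)
step 15: x0=(0.0996, 1.2664) x1=(-1.3871, 0.6260)
step 16: x0=(0.1011, 1.2659) x1=(-1.3962, 0.6235)
step 17: x0=(0.1032, 1.2657) x1=(-1.4056, 0.6210)
step 18: x0=(0.1060, 1.2658) x1=(-1.4152, 0.6183)
step 19: x0=(0.1094, 1.2661) x1=(-1.4250, 0.6155)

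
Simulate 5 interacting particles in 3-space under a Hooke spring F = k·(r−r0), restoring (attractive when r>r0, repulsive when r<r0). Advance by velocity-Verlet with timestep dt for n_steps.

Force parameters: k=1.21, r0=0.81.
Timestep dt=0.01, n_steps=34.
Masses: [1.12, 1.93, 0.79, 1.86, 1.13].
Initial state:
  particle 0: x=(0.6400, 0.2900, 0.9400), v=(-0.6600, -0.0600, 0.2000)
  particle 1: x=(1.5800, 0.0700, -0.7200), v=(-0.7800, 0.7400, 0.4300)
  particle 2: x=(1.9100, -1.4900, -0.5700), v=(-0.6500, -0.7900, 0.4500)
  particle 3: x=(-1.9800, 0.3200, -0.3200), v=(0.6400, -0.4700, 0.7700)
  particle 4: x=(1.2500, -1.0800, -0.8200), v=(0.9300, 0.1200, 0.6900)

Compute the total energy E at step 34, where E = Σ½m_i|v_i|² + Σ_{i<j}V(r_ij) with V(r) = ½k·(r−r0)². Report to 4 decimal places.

step 0: x0=(0.6400, 0.2900, 0.9400) x1=(1.5800, 0.0700, -0.7200) x2=(1.9100, -1.4900, -0.5700) x3=(-1.9800, 0.3200, -0.3200) x4=(1.2500, -1.0800, -0.8200)
step 1: x0=(0.6334, 0.2893, 0.9418) x1=(1.5721, 0.0774, -0.7157) x2=(1.9032, -1.4976, -0.5654) x3=(-1.9733, 0.3152, -0.3123) x4=(1.2592, -1.0787, -0.8130)
step 2: x0=(0.6268, 0.2883, 0.9431) x1=(1.5640, 0.0847, -0.7112) x2=(1.8957, -1.5047, -0.5606) x3=(-1.9659, 0.3102, -0.3046) x4=(1.2680, -1.0771, -0.8059)
step 3: x0=(0.6202, 0.2871, 0.9440) x1=(1.5557, 0.0920, -0.7067) x2=(1.8876, -1.5113, -0.5557) x3=(-1.9578, 0.3051, -0.2969) x4=(1.2766, -1.0753, -0.7985)
step 4: x0=(0.6136, 0.2857, 0.9445) x1=(1.5472, 0.0992, -0.7021) x2=(1.8789, -1.5173, -0.5506) x3=(-1.9491, 0.2998, -0.2892) x4=(1.2848, -1.0732, -0.7911)
step 5: x0=(0.6070, 0.2840, 0.9445) x1=(1.5385, 0.1063, -0.6975) x2=(1.8695, -1.5228, -0.5452) x3=(-1.9397, 0.2943, -0.2815) x4=(1.2927, -1.0709, -0.7834)
step 6: x0=(0.6004, 0.2821, 0.9442) x1=(1.5296, 0.1134, -0.6927) x2=(1.8595, -1.5277, -0.5397) x3=(-1.9296, 0.2886, -0.2738) x4=(1.3004, -1.0683, -0.7756)
step 7: x0=(0.5938, 0.2799, 0.9433) x1=(1.5205, 0.1204, -0.6879) x2=(1.8489, -1.5321, -0.5341) x3=(-1.9189, 0.2828, -0.2661) x4=(1.3077, -1.0655, -0.7676)
step 8: x0=(0.5872, 0.2775, 0.9421) x1=(1.5112, 0.1274, -0.6830) x2=(1.8376, -1.5360, -0.5282) x3=(-1.9076, 0.2767, -0.2584) x4=(1.3147, -1.0624, -0.7595)
step 9: x0=(0.5806, 0.2748, 0.9405) x1=(1.5017, 0.1343, -0.6780) x2=(1.8258, -1.5393, -0.5222) x3=(-1.8956, 0.2706, -0.2508) x4=(1.3214, -1.0590, -0.7512)
step 10: x0=(0.5740, 0.2720, 0.9384) x1=(1.4921, 0.1411, -0.6729) x2=(1.8133, -1.5420, -0.5160) x3=(-1.8830, 0.2642, -0.2431) x4=(1.3277, -1.0555, -0.7428)
step 11: x0=(0.5675, 0.2688, 0.9359) x1=(1.4822, 0.1478, -0.6677) x2=(1.8003, -1.5443, -0.5096) x3=(-1.8697, 0.2577, -0.2354) x4=(1.3338, -1.0516, -0.7342)
step 12: x0=(0.5609, 0.2655, 0.9330) x1=(1.4722, 0.1545, -0.6625) x2=(1.7866, -1.5459, -0.5030) x3=(-1.8559, 0.2510, -0.2278) x4=(1.3395, -1.0476, -0.7254)
step 13: x0=(0.5544, 0.2619, 0.9297) x1=(1.4620, 0.1611, -0.6572) x2=(1.7723, -1.5471, -0.4962) x3=(-1.8414, 0.2442, -0.2201) x4=(1.3450, -1.0432, -0.7165)
step 14: x0=(0.5479, 0.2581, 0.9260) x1=(1.4516, 0.1677, -0.6518) x2=(1.7575, -1.5477, -0.4893) x3=(-1.8262, 0.2371, -0.2125) x4=(1.3501, -1.0387, -0.7074)
step 15: x0=(0.5414, 0.2540, 0.9219) x1=(1.4410, 0.1741, -0.6463) x2=(1.7421, -1.5477, -0.4822) x3=(-1.8105, 0.2300, -0.2048) x4=(1.3548, -1.0339, -0.6982)
step 16: x0=(0.5350, 0.2497, 0.9174) x1=(1.4303, 0.1805, -0.6407) x2=(1.7261, -1.5473, -0.4749) x3=(-1.7942, 0.2227, -0.1972) x4=(1.3593, -1.0288, -0.6888)
step 17: x0=(0.5286, 0.2452, 0.9125) x1=(1.4194, 0.1868, -0.6351) x2=(1.7095, -1.5463, -0.4675) x3=(-1.7772, 0.2152, -0.1896) x4=(1.3635, -1.0235, -0.6793)
step 18: x0=(0.5222, 0.2405, 0.9072) x1=(1.4083, 0.1930, -0.6294) x2=(1.6924, -1.5448, -0.4598) x3=(-1.7597, 0.2075, -0.1820) x4=(1.3673, -1.0179, -0.6697)
step 19: x0=(0.5158, 0.2355, 0.9016) x1=(1.3970, 0.1992, -0.6236) x2=(1.6747, -1.5427, -0.4520) x3=(-1.7416, 0.1998, -0.1744) x4=(1.3708, -1.0122, -0.6599)
step 20: x0=(0.5094, 0.2304, 0.8956) x1=(1.3856, 0.2052, -0.6177) x2=(1.6565, -1.5401, -0.4441) x3=(-1.7228, 0.1918, -0.1668) x4=(1.3740, -1.0061, -0.6500)
step 21: x0=(0.5031, 0.2250, 0.8892) x1=(1.3740, 0.2112, -0.6117) x2=(1.6378, -1.5371, -0.4360) x3=(-1.7036, 0.1838, -0.1593) x4=(1.3768, -0.9999, -0.6399)
step 22: x0=(0.4968, 0.2194, 0.8825) x1=(1.3622, 0.2171, -0.6057) x2=(1.6185, -1.5335, -0.4277) x3=(-1.6837, 0.1756, -0.1517) x4=(1.3794, -0.9934, -0.6297)
step 23: x0=(0.4906, 0.2136, 0.8753) x1=(1.3503, 0.2229, -0.5996) x2=(1.5987, -1.5294, -0.4192) x3=(-1.6633, 0.1672, -0.1442) x4=(1.3816, -0.9866, -0.6193)
step 24: x0=(0.4844, 0.2075, 0.8679) x1=(1.3382, 0.2286, -0.5934) x2=(1.5783, -1.5248, -0.4106) x3=(-1.6424, 0.1587, -0.1367) x4=(1.3836, -0.9797, -0.6089)
step 25: x0=(0.4782, 0.2013, 0.8601) x1=(1.3260, 0.2342, -0.5872) x2=(1.5575, -1.5197, -0.4018) x3=(-1.6209, 0.1501, -0.1292) x4=(1.3852, -0.9725, -0.5983)
step 26: x0=(0.4721, 0.1949, 0.8520) x1=(1.3136, 0.2397, -0.5808) x2=(1.5362, -1.5141, -0.3929) x3=(-1.5988, 0.1413, -0.1217) x4=(1.3865, -0.9650, -0.5875)
step 27: x0=(0.4660, 0.1882, 0.8435) x1=(1.3011, 0.2452, -0.5744) x2=(1.5144, -1.5080, -0.3838) x3=(-1.5763, 0.1324, -0.1142) x4=(1.3875, -0.9574, -0.5767)
step 28: x0=(0.4599, 0.1814, 0.8347) x1=(1.2884, 0.2505, -0.5679) x2=(1.4921, -1.5015, -0.3746) x3=(-1.5532, 0.1234, -0.1067) x4=(1.3882, -0.9495, -0.5657)
step 29: x0=(0.4539, 0.1744, 0.8256) x1=(1.2755, 0.2558, -0.5614) x2=(1.4693, -1.4944, -0.3652) x3=(-1.5296, 0.1142, -0.0993) x4=(1.3886, -0.9414, -0.5546)
step 30: x0=(0.4479, 0.1672, 0.8162) x1=(1.2626, 0.2609, -0.5548) x2=(1.4461, -1.4869, -0.3557) x3=(-1.5055, 0.1050, -0.0919) x4=(1.3887, -0.9331, -0.5434)
step 31: x0=(0.4419, 0.1598, 0.8065) x1=(1.2495, 0.2660, -0.5481) x2=(1.4224, -1.4790, -0.3460) x3=(-1.4809, 0.0956, -0.0845) x4=(1.3885, -0.9245, -0.5321)
step 32: x0=(0.4360, 0.1522, 0.7965) x1=(1.2362, 0.2710, -0.5413) x2=(1.3983, -1.4706, -0.3363) x3=(-1.4559, 0.0861, -0.0771) x4=(1.3880, -0.9158, -0.5206)
step 33: x0=(0.4302, 0.1445, 0.7862) x1=(1.2228, 0.2759, -0.5345) x2=(1.3738, -1.4617, -0.3263) x3=(-1.4303, 0.0765, -0.0698) x4=(1.3872, -0.9068, -0.5091)
step 34: x0=(0.4244, 0.1366, 0.7756) x1=(1.2093, 0.2806, -0.5276) x2=(1.3488, -1.4524, -0.3163) x3=(-1.4043, 0.0668, -0.0624) x4=(1.3861, -0.8976, -0.4974)
step 0 velocities: v0=(-0.6600, -0.0600, 0.2000) v1=(-0.7800, 0.7400, 0.4300) v2=(-0.6500, -0.7900, 0.4500) v3=(0.6400, -0.4700, 0.7700) v4=(0.9300, 0.1200, 0.6900)
step 0: KE=3.9593, PE=23.9085, E=27.8678
step 34 velocities: v0=(-0.5795, -0.8002, -1.0712) v1=(-1.3581, 0.4738, 0.6926) v2=(-2.5188, 0.9512, 1.0120) v3=(2.6234, -0.9778, 0.7325) v4=(-0.1207, 0.9269, 1.1702)
step 34: KE=15.9723, PE=11.8943, E=27.8666

27.8666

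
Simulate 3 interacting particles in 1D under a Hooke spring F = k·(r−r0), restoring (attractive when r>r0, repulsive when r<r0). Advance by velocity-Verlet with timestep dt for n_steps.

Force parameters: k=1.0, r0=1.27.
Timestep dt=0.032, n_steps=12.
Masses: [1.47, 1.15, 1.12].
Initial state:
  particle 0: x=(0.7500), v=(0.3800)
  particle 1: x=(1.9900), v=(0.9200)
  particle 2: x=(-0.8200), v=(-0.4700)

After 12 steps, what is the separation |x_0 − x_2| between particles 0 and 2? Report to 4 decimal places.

1.7427

step 0: x0=(0.7500) x1=(1.9900) x2=(-0.8200)
step 1: x0=(0.7620) x1=(2.0188) x2=(-0.8342)
step 2: x0=(0.7739) x1=(2.0461) x2=(-0.8467)
step 3: x0=(0.7854) x1=(2.0721) x2=(-0.8573)
step 4: x0=(0.7967) x1=(2.0965) x2=(-0.8661)
step 5: x0=(0.8078) x1=(2.1194) x2=(-0.8730)
step 6: x0=(0.8186) x1=(2.1407) x2=(-0.8779)
step 7: x0=(0.8292) x1=(2.1604) x2=(-0.8809)
step 8: x0=(0.8394) x1=(2.1785) x2=(-0.8818)
step 9: x0=(0.8495) x1=(2.1950) x2=(-0.8807)
step 10: x0=(0.8592) x1=(2.2097) x2=(-0.8775)
step 11: x0=(0.8687) x1=(2.2228) x2=(-0.8722)
step 12: x0=(0.8779) x1=(2.2342) x2=(-0.8648)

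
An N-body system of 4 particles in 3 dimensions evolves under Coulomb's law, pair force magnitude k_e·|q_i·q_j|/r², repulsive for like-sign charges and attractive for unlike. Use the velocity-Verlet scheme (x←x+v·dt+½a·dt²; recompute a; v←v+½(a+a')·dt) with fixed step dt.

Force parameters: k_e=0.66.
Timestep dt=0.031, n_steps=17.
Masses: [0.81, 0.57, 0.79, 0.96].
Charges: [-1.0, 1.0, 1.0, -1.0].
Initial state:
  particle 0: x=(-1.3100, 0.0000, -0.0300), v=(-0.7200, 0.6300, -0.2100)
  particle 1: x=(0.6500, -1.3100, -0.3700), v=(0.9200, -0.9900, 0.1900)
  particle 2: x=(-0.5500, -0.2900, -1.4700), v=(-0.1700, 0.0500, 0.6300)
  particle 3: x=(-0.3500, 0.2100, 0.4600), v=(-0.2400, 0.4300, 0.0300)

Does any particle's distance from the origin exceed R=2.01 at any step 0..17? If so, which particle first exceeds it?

yes, particle 1

step 0: x0=(-1.3100, 0.0000, -0.0300) x1=(0.6500, -1.3100, -0.3700) x2=(-0.5500, -0.2900, -1.4700) x3=(-0.3500, 0.2100, 0.4600)
step 1: x0=(-1.3325, 0.0194, -0.0368) x1=(0.6785, -1.3406, -0.3640) x2=(-0.5554, -0.2883, -1.4503) x3=(-0.3572, 0.2233, 0.4609)
step 2: x0=(-1.3553, 0.0386, -0.0441) x1=(0.7068, -1.3711, -0.3576) x2=(-0.5610, -0.2865, -1.4303) x3=(-0.3638, 0.2365, 0.4619)
step 3: x0=(-1.3784, 0.0575, -0.0520) x1=(0.7351, -1.4014, -0.3510) x2=(-0.5670, -0.2844, -1.4099) x3=(-0.3699, 0.2497, 0.4629)
step 4: x0=(-1.4017, 0.0762, -0.0604) x1=(0.7633, -1.4316, -0.3441) x2=(-0.5731, -0.2820, -1.3892) x3=(-0.3756, 0.2628, 0.4638)
step 5: x0=(-1.4253, 0.0947, -0.0693) x1=(0.7914, -1.4617, -0.3370) x2=(-0.5795, -0.2794, -1.3681) x3=(-0.3807, 0.2758, 0.4648)
step 6: x0=(-1.4492, 0.1129, -0.0788) x1=(0.8194, -1.4916, -0.3297) x2=(-0.5862, -0.2766, -1.3466) x3=(-0.3854, 0.2887, 0.4658)
step 7: x0=(-1.4733, 0.1310, -0.0887) x1=(0.8474, -1.5215, -0.3222) x2=(-0.5932, -0.2736, -1.3248) x3=(-0.3896, 0.3016, 0.4667)
step 8: x0=(-1.4975, 0.1488, -0.0992) x1=(0.8753, -1.5513, -0.3144) x2=(-0.6005, -0.2702, -1.3026) x3=(-0.3934, 0.3143, 0.4676)
step 9: x0=(-1.5220, 0.1664, -0.1101) x1=(0.9032, -1.5809, -0.3065) x2=(-0.6080, -0.2667, -1.2800) x3=(-0.3968, 0.3270, 0.4685)
step 10: x0=(-1.5466, 0.1839, -0.1215) x1=(0.9310, -1.6105, -0.2985) x2=(-0.6158, -0.2628, -1.2569) x3=(-0.3999, 0.3396, 0.4694)
step 11: x0=(-1.5714, 0.2011, -0.1333) x1=(0.9588, -1.6400, -0.2902) x2=(-0.6239, -0.2587, -1.2335) x3=(-0.4025, 0.3520, 0.4703)
step 12: x0=(-1.5962, 0.2181, -0.1456) x1=(0.9865, -1.6695, -0.2819) x2=(-0.6322, -0.2543, -1.2097) x3=(-0.4047, 0.3644, 0.4711)
step 13: x0=(-1.6212, 0.2349, -0.1584) x1=(1.0142, -1.6988, -0.2734) x2=(-0.6409, -0.2497, -1.1854) x3=(-0.4066, 0.3766, 0.4718)
step 14: x0=(-1.6463, 0.2516, -0.1715) x1=(1.0419, -1.7281, -0.2647) x2=(-0.6499, -0.2447, -1.1607) x3=(-0.4082, 0.3888, 0.4725)
step 15: x0=(-1.6714, 0.2680, -0.1851) x1=(1.0695, -1.7573, -0.2560) x2=(-0.6592, -0.2395, -1.1356) x3=(-0.4095, 0.4008, 0.4731)
step 16: x0=(-1.6965, 0.2842, -0.1991) x1=(1.0971, -1.7865, -0.2472) x2=(-0.6687, -0.2339, -1.1100) x3=(-0.4104, 0.4127, 0.4736)
step 17: x0=(-1.7217, 0.3003, -0.2135) x1=(1.1247, -1.8155, -0.2382) x2=(-0.6786, -0.2281, -1.0841) x3=(-0.4111, 0.4245, 0.4741)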